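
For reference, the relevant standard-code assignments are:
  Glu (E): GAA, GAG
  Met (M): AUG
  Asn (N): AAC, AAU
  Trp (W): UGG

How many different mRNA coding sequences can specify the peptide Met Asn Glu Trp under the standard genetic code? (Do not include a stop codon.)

4

Met: 1 codon.
Asn: 2 codons.
Glu: 2 codons.
Trp: 1 codon.
1 × 2 × 2 × 1 = 4.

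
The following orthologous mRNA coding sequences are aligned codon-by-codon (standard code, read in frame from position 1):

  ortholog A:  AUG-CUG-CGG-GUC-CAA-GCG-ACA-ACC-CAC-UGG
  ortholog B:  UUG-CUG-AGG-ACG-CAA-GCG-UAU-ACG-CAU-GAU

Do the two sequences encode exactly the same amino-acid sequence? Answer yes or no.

Codon 1: AUG Met / UUG Leu — nonsynonymous.
Codon 2: CUG Leu / CUG Leu — identical.
Codon 3: CGG Arg / AGG Arg — synonymous.
Codon 4: GUC Val / ACG Thr — nonsynonymous.
Codon 5: CAA Gln / CAA Gln — identical.
Codon 6: GCG Ala / GCG Ala — identical.
Codon 7: ACA Thr / UAU Tyr — nonsynonymous.
Codon 8: ACC Thr / ACG Thr — synonymous.
Codon 9: CAC His / CAU His — synonymous.
Codon 10: UGG Trp / GAU Asp — nonsynonymous.
Nonsynonymous differences: 4 → different protein.

no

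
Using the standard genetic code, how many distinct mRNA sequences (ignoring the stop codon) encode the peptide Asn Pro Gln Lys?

Asn: 2 codons.
Pro: 4 codons.
Gln: 2 codons.
Lys: 2 codons.
2 × 4 × 2 × 2 = 32.

32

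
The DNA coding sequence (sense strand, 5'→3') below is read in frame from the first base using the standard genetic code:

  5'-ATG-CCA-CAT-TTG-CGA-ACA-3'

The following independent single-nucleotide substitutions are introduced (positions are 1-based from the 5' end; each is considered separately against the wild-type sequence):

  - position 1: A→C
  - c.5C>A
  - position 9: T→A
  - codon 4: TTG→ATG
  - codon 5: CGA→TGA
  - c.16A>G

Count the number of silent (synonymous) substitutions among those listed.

0

Codon 1: ATG (Met) → CTG (Leu) — missense.
Codon 2: CCA (Pro) → CAA (Gln) — missense.
Codon 3: CAT (His) → CAA (Gln) — missense.
Codon 4: TTG (Leu) → ATG (Met) — missense.
Codon 5: CGA (Arg) → TGA (Stop) — nonsense.
Codon 6: ACA (Thr) → GCA (Ala) — missense.
Synonymous: 0 of 6.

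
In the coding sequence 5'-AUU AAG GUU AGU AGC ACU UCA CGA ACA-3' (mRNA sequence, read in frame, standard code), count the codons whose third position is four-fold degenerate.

5

Codon 1 AUU (Ile): third position 3-fold.
Codon 2 AAG (Lys): third position 2-fold.
Codon 3 GUU (Val): third position 4-fold.
Codon 4 AGU (Ser): third position 2-fold.
Codon 5 AGC (Ser): third position 2-fold.
Codon 6 ACU (Thr): third position 4-fold.
Codon 7 UCA (Ser): third position 4-fold.
Codon 8 CGA (Arg): third position 4-fold.
Codon 9 ACA (Thr): third position 4-fold.
Four-fold degenerate third positions: 5.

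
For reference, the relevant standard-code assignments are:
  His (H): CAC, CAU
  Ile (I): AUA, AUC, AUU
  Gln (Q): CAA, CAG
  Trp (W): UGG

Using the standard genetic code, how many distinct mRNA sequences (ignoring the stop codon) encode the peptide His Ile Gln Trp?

His: 2 codons.
Ile: 3 codons.
Gln: 2 codons.
Trp: 1 codon.
2 × 3 × 2 × 1 = 12.

12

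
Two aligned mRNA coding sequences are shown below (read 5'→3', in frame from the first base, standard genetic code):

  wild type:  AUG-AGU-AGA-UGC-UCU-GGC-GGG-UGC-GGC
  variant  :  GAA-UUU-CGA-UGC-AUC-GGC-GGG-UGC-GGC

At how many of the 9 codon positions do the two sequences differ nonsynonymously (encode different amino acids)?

3

Codon 1: AUG Met / GAA Glu — nonsynonymous.
Codon 2: AGU Ser / UUU Phe — nonsynonymous.
Codon 3: AGA Arg / CGA Arg — synonymous.
Codon 4: UGC Cys / UGC Cys — identical.
Codon 5: UCU Ser / AUC Ile — nonsynonymous.
Codon 6: GGC Gly / GGC Gly — identical.
Codon 7: GGG Gly / GGG Gly — identical.
Codon 8: UGC Cys / UGC Cys — identical.
Codon 9: GGC Gly / GGC Gly — identical.
Nonsynonymous differences: 3.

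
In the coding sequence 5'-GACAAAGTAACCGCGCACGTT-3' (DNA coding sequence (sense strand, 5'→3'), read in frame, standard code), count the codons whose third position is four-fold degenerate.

Codon 1 GAC (Asp): third position 2-fold.
Codon 2 AAA (Lys): third position 2-fold.
Codon 3 GTA (Val): third position 4-fold.
Codon 4 ACC (Thr): third position 4-fold.
Codon 5 GCG (Ala): third position 4-fold.
Codon 6 CAC (His): third position 2-fold.
Codon 7 GTT (Val): third position 4-fold.
Four-fold degenerate third positions: 4.

4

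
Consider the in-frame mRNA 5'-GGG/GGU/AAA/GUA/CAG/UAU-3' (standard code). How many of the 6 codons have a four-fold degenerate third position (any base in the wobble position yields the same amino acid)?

Codon 1 GGG (Gly): third position 4-fold.
Codon 2 GGU (Gly): third position 4-fold.
Codon 3 AAA (Lys): third position 2-fold.
Codon 4 GUA (Val): third position 4-fold.
Codon 5 CAG (Gln): third position 2-fold.
Codon 6 UAU (Tyr): third position 2-fold.
Four-fold degenerate third positions: 3.

3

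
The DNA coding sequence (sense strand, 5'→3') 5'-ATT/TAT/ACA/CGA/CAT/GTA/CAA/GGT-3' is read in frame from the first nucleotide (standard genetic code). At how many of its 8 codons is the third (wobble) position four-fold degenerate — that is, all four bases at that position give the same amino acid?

4

Codon 1 ATT (Ile): third position 3-fold.
Codon 2 TAT (Tyr): third position 2-fold.
Codon 3 ACA (Thr): third position 4-fold.
Codon 4 CGA (Arg): third position 4-fold.
Codon 5 CAT (His): third position 2-fold.
Codon 6 GTA (Val): third position 4-fold.
Codon 7 CAA (Gln): third position 2-fold.
Codon 8 GGT (Gly): third position 4-fold.
Four-fold degenerate third positions: 4.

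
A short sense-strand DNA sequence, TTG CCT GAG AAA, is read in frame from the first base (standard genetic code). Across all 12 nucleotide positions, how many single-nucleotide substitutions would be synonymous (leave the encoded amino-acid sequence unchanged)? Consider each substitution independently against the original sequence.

7

Codon 1 (TTG, Leu): 2 synonymous substitutions.
Codon 2 (CCT, Pro): 3 synonymous substitutions.
Codon 3 (GAG, Glu): 1 synonymous substitution.
Codon 4 (AAA, Lys): 1 synonymous substitution.
Total: 2 + 3 + 1 + 1 = 7.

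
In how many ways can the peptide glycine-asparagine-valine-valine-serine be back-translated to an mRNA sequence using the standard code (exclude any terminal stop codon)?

768

Gly: 4 codons.
Asn: 2 codons.
Val: 4 codons.
Val: 4 codons.
Ser: 6 codons.
4 × 2 × 4 × 4 × 6 = 768.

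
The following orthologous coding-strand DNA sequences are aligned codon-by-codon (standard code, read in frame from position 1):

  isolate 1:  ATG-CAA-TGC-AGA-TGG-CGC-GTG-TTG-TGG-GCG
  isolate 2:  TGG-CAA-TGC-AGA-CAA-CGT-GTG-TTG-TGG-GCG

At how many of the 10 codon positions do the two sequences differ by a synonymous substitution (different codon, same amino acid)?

Codon 1: ATG Met / TGG Trp — nonsynonymous.
Codon 2: CAA Gln / CAA Gln — identical.
Codon 3: TGC Cys / TGC Cys — identical.
Codon 4: AGA Arg / AGA Arg — identical.
Codon 5: TGG Trp / CAA Gln — nonsynonymous.
Codon 6: CGC Arg / CGT Arg — synonymous.
Codon 7: GTG Val / GTG Val — identical.
Codon 8: TTG Leu / TTG Leu — identical.
Codon 9: TGG Trp / TGG Trp — identical.
Codon 10: GCG Ala / GCG Ala — identical.
Synonymous differences: 1.

1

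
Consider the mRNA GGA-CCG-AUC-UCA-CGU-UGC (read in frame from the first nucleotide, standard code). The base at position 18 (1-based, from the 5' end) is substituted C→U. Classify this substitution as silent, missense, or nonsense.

silent

Position 18 falls in codon 6: UGC → Cys.
After the substitution the codon is UGU → Cys.
Both encode Cys, so the change is synonymous.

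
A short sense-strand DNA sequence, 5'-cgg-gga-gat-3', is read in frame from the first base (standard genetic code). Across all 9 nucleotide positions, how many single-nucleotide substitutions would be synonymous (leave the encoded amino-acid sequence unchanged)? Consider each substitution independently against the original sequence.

Codon 1 (CGG, Arg): 4 synonymous substitutions.
Codon 2 (GGA, Gly): 3 synonymous substitutions.
Codon 3 (GAT, Asp): 1 synonymous substitution.
Total: 4 + 3 + 1 = 8.

8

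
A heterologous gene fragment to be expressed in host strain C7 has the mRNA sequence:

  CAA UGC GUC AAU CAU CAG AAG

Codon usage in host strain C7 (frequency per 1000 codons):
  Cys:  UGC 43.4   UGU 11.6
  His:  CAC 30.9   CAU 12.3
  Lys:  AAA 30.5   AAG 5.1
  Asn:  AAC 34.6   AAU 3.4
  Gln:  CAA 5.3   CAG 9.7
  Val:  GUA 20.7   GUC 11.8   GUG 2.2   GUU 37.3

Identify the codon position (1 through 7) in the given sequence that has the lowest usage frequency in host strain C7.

4

Codon 1 CAA (Gln): 5.3 per 1000.
Codon 2 UGC (Cys): 43.4 per 1000.
Codon 3 GUC (Val): 11.8 per 1000.
Codon 4 AAU (Asn): 3.4 per 1000.
Codon 5 CAU (His): 12.3 per 1000.
Codon 6 CAG (Gln): 9.7 per 1000.
Codon 7 AAG (Lys): 5.1 per 1000.
Lowest frequency is 3.4 at codon 4.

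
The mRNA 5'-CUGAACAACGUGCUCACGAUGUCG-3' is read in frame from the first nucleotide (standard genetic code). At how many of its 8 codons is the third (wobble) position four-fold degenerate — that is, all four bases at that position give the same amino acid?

5

Codon 1 CUG (Leu): third position 4-fold.
Codon 2 AAC (Asn): third position 2-fold.
Codon 3 AAC (Asn): third position 2-fold.
Codon 4 GUG (Val): third position 4-fold.
Codon 5 CUC (Leu): third position 4-fold.
Codon 6 ACG (Thr): third position 4-fold.
Codon 7 AUG (Met): third position 1-fold.
Codon 8 UCG (Ser): third position 4-fold.
Four-fold degenerate third positions: 5.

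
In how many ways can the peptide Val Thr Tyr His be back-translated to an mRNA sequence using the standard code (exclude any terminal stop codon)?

Val: 4 codons.
Thr: 4 codons.
Tyr: 2 codons.
His: 2 codons.
4 × 4 × 2 × 2 = 64.

64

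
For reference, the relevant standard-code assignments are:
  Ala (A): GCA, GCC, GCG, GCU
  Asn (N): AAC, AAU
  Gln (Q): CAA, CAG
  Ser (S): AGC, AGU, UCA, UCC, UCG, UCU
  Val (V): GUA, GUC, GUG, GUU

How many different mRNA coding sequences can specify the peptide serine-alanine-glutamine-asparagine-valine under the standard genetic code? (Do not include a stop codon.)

Ser: 6 codons.
Ala: 4 codons.
Gln: 2 codons.
Asn: 2 codons.
Val: 4 codons.
6 × 4 × 2 × 2 × 4 = 384.

384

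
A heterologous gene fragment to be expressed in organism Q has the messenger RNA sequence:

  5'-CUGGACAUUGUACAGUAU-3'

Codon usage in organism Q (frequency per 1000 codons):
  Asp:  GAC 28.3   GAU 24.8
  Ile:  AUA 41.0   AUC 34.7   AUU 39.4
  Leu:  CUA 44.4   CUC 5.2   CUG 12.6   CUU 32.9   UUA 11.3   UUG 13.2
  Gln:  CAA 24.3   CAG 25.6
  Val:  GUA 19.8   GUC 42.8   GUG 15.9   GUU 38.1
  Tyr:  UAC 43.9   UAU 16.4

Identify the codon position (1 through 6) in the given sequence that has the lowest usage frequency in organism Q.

Codon 1 CUG (Leu): 12.6 per 1000.
Codon 2 GAC (Asp): 28.3 per 1000.
Codon 3 AUU (Ile): 39.4 per 1000.
Codon 4 GUA (Val): 19.8 per 1000.
Codon 5 CAG (Gln): 25.6 per 1000.
Codon 6 UAU (Tyr): 16.4 per 1000.
Lowest frequency is 12.6 at codon 1.

1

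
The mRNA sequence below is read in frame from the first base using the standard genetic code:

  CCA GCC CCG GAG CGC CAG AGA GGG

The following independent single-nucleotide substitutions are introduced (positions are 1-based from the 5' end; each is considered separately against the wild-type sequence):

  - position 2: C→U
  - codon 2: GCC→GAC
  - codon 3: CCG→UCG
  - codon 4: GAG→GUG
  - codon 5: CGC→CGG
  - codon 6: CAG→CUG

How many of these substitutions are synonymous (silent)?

Codon 1: CCA (Pro) → CUA (Leu) — missense.
Codon 2: GCC (Ala) → GAC (Asp) — missense.
Codon 3: CCG (Pro) → UCG (Ser) — missense.
Codon 4: GAG (Glu) → GUG (Val) — missense.
Codon 5: CGC (Arg) → CGG (Arg) — synonymous.
Codon 6: CAG (Gln) → CUG (Leu) — missense.
Synonymous: 1 of 6.

1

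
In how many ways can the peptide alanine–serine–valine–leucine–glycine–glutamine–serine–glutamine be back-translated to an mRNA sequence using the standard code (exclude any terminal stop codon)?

55296

Ala: 4 codons.
Ser: 6 codons.
Val: 4 codons.
Leu: 6 codons.
Gly: 4 codons.
Gln: 2 codons.
Ser: 6 codons.
Gln: 2 codons.
4 × 6 × 4 × 6 × 4 × 2 × 6 × 2 = 55296.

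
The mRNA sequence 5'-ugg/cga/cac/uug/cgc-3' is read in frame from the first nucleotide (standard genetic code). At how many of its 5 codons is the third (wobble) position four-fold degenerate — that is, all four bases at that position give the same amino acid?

Codon 1 UGG (Trp): third position 1-fold.
Codon 2 CGA (Arg): third position 4-fold.
Codon 3 CAC (His): third position 2-fold.
Codon 4 UUG (Leu): third position 2-fold.
Codon 5 CGC (Arg): third position 4-fold.
Four-fold degenerate third positions: 2.

2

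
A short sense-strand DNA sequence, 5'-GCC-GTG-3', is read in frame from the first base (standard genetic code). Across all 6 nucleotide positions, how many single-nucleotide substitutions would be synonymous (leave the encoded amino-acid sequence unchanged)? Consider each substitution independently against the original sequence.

6

Codon 1 (GCC, Ala): 3 synonymous substitutions.
Codon 2 (GTG, Val): 3 synonymous substitutions.
Total: 3 + 3 = 6.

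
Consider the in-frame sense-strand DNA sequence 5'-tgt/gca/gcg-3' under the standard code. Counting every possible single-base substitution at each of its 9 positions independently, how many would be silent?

Codon 1 (TGT, Cys): 1 synonymous substitution.
Codon 2 (GCA, Ala): 3 synonymous substitutions.
Codon 3 (GCG, Ala): 3 synonymous substitutions.
Total: 1 + 3 + 3 = 7.

7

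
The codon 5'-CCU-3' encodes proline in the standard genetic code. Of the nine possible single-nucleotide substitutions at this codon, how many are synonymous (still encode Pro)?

Position 1: none → 0 synonymous.
Position 2: none → 0 synonymous.
Position 3: CCC, CCA, CCG → 3 synonymous.
Total: 0 + 0 + 3 = 3.

3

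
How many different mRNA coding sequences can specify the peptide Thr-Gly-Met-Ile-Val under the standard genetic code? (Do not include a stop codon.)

Thr: 4 codons.
Gly: 4 codons.
Met: 1 codon.
Ile: 3 codons.
Val: 4 codons.
4 × 4 × 1 × 3 × 4 = 192.

192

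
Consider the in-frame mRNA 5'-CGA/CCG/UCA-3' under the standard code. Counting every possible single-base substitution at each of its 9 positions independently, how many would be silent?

Codon 1 (CGA, Arg): 4 synonymous substitutions.
Codon 2 (CCG, Pro): 3 synonymous substitutions.
Codon 3 (UCA, Ser): 3 synonymous substitutions.
Total: 4 + 3 + 3 = 10.

10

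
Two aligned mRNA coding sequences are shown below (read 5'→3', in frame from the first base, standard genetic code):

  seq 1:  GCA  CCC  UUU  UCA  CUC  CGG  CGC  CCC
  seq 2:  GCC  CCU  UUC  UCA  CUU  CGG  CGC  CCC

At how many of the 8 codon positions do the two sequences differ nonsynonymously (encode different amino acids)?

Codon 1: GCA Ala / GCC Ala — synonymous.
Codon 2: CCC Pro / CCU Pro — synonymous.
Codon 3: UUU Phe / UUC Phe — synonymous.
Codon 4: UCA Ser / UCA Ser — identical.
Codon 5: CUC Leu / CUU Leu — synonymous.
Codon 6: CGG Arg / CGG Arg — identical.
Codon 7: CGC Arg / CGC Arg — identical.
Codon 8: CCC Pro / CCC Pro — identical.
Nonsynonymous differences: 0.

0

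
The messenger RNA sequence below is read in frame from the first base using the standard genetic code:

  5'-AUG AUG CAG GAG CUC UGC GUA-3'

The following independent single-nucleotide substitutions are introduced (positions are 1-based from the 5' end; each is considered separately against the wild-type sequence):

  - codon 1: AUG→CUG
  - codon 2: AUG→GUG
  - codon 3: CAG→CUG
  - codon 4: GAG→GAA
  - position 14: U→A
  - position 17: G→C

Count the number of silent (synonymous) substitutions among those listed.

1

Codon 1: AUG (Met) → CUG (Leu) — missense.
Codon 2: AUG (Met) → GUG (Val) — missense.
Codon 3: CAG (Gln) → CUG (Leu) — missense.
Codon 4: GAG (Glu) → GAA (Glu) — synonymous.
Codon 5: CUC (Leu) → CAC (His) — missense.
Codon 6: UGC (Cys) → UCC (Ser) — missense.
Synonymous: 1 of 6.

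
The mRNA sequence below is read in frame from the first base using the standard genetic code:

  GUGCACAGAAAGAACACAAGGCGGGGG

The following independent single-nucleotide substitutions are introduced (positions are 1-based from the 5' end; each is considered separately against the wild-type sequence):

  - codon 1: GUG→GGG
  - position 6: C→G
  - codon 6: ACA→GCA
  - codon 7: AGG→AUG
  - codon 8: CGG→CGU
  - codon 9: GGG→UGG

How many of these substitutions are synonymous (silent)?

Codon 1: GUG (Val) → GGG (Gly) — missense.
Codon 2: CAC (His) → CAG (Gln) — missense.
Codon 6: ACA (Thr) → GCA (Ala) — missense.
Codon 7: AGG (Arg) → AUG (Met) — missense.
Codon 8: CGG (Arg) → CGU (Arg) — synonymous.
Codon 9: GGG (Gly) → UGG (Trp) — missense.
Synonymous: 1 of 6.

1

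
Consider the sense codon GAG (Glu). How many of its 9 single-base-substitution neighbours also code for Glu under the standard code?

Position 1: none → 0 synonymous.
Position 2: none → 0 synonymous.
Position 3: GAA → 1 synonymous.
Total: 0 + 0 + 1 = 1.

1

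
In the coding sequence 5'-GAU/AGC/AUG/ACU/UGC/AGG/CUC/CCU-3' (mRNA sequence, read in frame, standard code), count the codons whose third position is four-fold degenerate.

3

Codon 1 GAU (Asp): third position 2-fold.
Codon 2 AGC (Ser): third position 2-fold.
Codon 3 AUG (Met): third position 1-fold.
Codon 4 ACU (Thr): third position 4-fold.
Codon 5 UGC (Cys): third position 2-fold.
Codon 6 AGG (Arg): third position 2-fold.
Codon 7 CUC (Leu): third position 4-fold.
Codon 8 CCU (Pro): third position 4-fold.
Four-fold degenerate third positions: 3.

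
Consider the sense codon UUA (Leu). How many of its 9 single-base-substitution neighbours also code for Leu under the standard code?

Position 1: CUA → 1 synonymous.
Position 2: none → 0 synonymous.
Position 3: UUG → 1 synonymous.
Total: 1 + 0 + 1 = 2.

2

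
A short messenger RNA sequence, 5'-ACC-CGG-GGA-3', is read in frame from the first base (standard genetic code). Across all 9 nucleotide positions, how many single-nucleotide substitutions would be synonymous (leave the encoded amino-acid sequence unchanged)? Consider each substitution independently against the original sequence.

Codon 1 (ACC, Thr): 3 synonymous substitutions.
Codon 2 (CGG, Arg): 4 synonymous substitutions.
Codon 3 (GGA, Gly): 3 synonymous substitutions.
Total: 3 + 4 + 3 = 10.

10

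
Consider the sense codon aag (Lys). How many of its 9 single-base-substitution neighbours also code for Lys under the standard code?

1

Position 1: none → 0 synonymous.
Position 2: none → 0 synonymous.
Position 3: AAA → 1 synonymous.
Total: 0 + 0 + 1 = 1.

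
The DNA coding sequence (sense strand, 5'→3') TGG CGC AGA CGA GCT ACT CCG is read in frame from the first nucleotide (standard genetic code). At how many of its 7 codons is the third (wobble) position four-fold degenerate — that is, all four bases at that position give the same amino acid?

5

Codon 1 TGG (Trp): third position 1-fold.
Codon 2 CGC (Arg): third position 4-fold.
Codon 3 AGA (Arg): third position 2-fold.
Codon 4 CGA (Arg): third position 4-fold.
Codon 5 GCT (Ala): third position 4-fold.
Codon 6 ACT (Thr): third position 4-fold.
Codon 7 CCG (Pro): third position 4-fold.
Four-fold degenerate third positions: 5.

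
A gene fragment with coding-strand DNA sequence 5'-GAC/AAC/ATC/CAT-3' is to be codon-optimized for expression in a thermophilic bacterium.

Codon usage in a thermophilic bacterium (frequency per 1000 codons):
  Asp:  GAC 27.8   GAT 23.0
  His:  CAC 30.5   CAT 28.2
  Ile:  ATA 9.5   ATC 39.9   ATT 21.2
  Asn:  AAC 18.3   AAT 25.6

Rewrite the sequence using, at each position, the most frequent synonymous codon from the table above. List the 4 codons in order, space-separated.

Codon 1 (Asp): best is GAC at 27.8.
Codon 2 (Asn): best is AAT at 25.6.
Codon 3 (Ile): best is ATC at 39.9.
Codon 4 (His): best is CAC at 30.5.

GAC AAT ATC CAC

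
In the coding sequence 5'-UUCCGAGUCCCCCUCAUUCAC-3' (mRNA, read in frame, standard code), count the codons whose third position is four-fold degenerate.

4

Codon 1 UUC (Phe): third position 2-fold.
Codon 2 CGA (Arg): third position 4-fold.
Codon 3 GUC (Val): third position 4-fold.
Codon 4 CCC (Pro): third position 4-fold.
Codon 5 CUC (Leu): third position 4-fold.
Codon 6 AUU (Ile): third position 3-fold.
Codon 7 CAC (His): third position 2-fold.
Four-fold degenerate third positions: 4.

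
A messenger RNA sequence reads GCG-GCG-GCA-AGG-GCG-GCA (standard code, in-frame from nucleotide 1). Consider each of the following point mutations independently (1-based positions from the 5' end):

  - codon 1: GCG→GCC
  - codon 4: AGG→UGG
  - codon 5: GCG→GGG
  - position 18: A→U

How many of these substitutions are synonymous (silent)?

Codon 1: GCG (Ala) → GCC (Ala) — synonymous.
Codon 4: AGG (Arg) → UGG (Trp) — missense.
Codon 5: GCG (Ala) → GGG (Gly) — missense.
Codon 6: GCA (Ala) → GCU (Ala) — synonymous.
Synonymous: 2 of 4.

2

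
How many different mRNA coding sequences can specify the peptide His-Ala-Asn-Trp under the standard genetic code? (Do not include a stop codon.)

His: 2 codons.
Ala: 4 codons.
Asn: 2 codons.
Trp: 1 codon.
2 × 4 × 2 × 1 = 16.

16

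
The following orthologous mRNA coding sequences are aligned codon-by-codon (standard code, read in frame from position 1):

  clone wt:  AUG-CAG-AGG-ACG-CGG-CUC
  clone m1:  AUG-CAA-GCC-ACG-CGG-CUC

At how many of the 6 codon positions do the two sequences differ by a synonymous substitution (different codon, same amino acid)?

Codon 1: AUG Met / AUG Met — identical.
Codon 2: CAG Gln / CAA Gln — synonymous.
Codon 3: AGG Arg / GCC Ala — nonsynonymous.
Codon 4: ACG Thr / ACG Thr — identical.
Codon 5: CGG Arg / CGG Arg — identical.
Codon 6: CUC Leu / CUC Leu — identical.
Synonymous differences: 1.

1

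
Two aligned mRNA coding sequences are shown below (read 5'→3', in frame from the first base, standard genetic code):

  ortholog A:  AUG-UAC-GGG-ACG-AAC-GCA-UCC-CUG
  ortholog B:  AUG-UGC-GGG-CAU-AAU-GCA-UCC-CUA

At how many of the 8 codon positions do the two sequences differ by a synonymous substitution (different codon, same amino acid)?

Codon 1: AUG Met / AUG Met — identical.
Codon 2: UAC Tyr / UGC Cys — nonsynonymous.
Codon 3: GGG Gly / GGG Gly — identical.
Codon 4: ACG Thr / CAU His — nonsynonymous.
Codon 5: AAC Asn / AAU Asn — synonymous.
Codon 6: GCA Ala / GCA Ala — identical.
Codon 7: UCC Ser / UCC Ser — identical.
Codon 8: CUG Leu / CUA Leu — synonymous.
Synonymous differences: 2.

2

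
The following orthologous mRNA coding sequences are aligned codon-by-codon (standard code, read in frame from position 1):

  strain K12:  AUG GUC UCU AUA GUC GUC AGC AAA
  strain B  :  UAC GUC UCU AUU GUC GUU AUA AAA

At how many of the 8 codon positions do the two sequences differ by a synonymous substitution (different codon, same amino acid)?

2

Codon 1: AUG Met / UAC Tyr — nonsynonymous.
Codon 2: GUC Val / GUC Val — identical.
Codon 3: UCU Ser / UCU Ser — identical.
Codon 4: AUA Ile / AUU Ile — synonymous.
Codon 5: GUC Val / GUC Val — identical.
Codon 6: GUC Val / GUU Val — synonymous.
Codon 7: AGC Ser / AUA Ile — nonsynonymous.
Codon 8: AAA Lys / AAA Lys — identical.
Synonymous differences: 2.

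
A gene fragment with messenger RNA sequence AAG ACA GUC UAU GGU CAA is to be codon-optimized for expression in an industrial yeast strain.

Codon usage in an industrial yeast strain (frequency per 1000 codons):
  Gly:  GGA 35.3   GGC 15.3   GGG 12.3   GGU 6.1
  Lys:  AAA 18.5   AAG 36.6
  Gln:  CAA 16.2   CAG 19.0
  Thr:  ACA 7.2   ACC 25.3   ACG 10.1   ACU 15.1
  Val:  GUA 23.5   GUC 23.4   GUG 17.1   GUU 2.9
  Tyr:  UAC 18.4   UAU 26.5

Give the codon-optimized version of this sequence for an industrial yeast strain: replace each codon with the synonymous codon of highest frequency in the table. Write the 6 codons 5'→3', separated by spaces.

Codon 1 (Lys): best is AAG at 36.6.
Codon 2 (Thr): best is ACC at 25.3.
Codon 3 (Val): best is GUA at 23.5.
Codon 4 (Tyr): best is UAU at 26.5.
Codon 5 (Gly): best is GGA at 35.3.
Codon 6 (Gln): best is CAG at 19.0.

AAG ACC GUA UAU GGA CAG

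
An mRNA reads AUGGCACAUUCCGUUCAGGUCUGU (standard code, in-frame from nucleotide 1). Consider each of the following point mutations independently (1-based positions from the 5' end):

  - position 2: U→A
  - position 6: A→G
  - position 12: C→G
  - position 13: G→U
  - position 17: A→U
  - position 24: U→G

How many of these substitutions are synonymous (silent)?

2

Codon 1: AUG (Met) → AAG (Lys) — missense.
Codon 2: GCA (Ala) → GCG (Ala) — synonymous.
Codon 4: UCC (Ser) → UCG (Ser) — synonymous.
Codon 5: GUU (Val) → UUU (Phe) — missense.
Codon 6: CAG (Gln) → CUG (Leu) — missense.
Codon 8: UGU (Cys) → UGG (Trp) — missense.
Synonymous: 2 of 6.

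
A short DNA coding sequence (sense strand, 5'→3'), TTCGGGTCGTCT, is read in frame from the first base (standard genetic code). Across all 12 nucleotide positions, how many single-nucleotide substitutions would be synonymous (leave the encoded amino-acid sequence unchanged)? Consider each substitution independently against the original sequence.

10

Codon 1 (TTC, Phe): 1 synonymous substitution.
Codon 2 (GGG, Gly): 3 synonymous substitutions.
Codon 3 (TCG, Ser): 3 synonymous substitutions.
Codon 4 (TCT, Ser): 3 synonymous substitutions.
Total: 1 + 3 + 3 + 3 = 10.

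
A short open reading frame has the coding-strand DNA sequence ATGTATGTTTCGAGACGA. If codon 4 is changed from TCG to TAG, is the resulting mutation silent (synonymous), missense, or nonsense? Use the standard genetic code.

Position 11 falls in codon 4: TCG → Ser.
After the substitution the codon is TAG → Stop.
The new codon is a stop codon, so this is a nonsense mutation.

nonsense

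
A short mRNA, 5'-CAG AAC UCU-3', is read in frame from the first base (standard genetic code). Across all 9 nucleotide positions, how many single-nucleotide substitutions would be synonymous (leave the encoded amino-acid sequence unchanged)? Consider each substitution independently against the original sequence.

5

Codon 1 (CAG, Gln): 1 synonymous substitution.
Codon 2 (AAC, Asn): 1 synonymous substitution.
Codon 3 (UCU, Ser): 3 synonymous substitutions.
Total: 1 + 1 + 3 = 5.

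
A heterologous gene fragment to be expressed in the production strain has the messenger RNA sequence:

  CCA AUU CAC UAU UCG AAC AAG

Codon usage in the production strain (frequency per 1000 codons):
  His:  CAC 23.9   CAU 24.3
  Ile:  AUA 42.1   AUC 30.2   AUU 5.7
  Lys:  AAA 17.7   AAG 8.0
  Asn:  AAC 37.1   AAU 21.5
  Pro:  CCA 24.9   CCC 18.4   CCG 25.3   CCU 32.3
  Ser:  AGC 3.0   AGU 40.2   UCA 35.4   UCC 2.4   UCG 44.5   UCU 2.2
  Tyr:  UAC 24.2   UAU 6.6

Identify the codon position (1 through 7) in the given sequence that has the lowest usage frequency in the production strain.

2

Codon 1 CCA (Pro): 24.9 per 1000.
Codon 2 AUU (Ile): 5.7 per 1000.
Codon 3 CAC (His): 23.9 per 1000.
Codon 4 UAU (Tyr): 6.6 per 1000.
Codon 5 UCG (Ser): 44.5 per 1000.
Codon 6 AAC (Asn): 37.1 per 1000.
Codon 7 AAG (Lys): 8.0 per 1000.
Lowest frequency is 5.7 at codon 2.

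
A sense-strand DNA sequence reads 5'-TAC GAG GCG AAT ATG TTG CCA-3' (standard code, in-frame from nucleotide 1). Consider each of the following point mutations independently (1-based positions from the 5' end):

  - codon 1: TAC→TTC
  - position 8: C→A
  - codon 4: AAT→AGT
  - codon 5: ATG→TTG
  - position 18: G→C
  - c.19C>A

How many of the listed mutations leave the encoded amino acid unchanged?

Codon 1: TAC (Tyr) → TTC (Phe) — missense.
Codon 3: GCG (Ala) → GAG (Glu) — missense.
Codon 4: AAT (Asn) → AGT (Ser) — missense.
Codon 5: ATG (Met) → TTG (Leu) — missense.
Codon 6: TTG (Leu) → TTC (Phe) — missense.
Codon 7: CCA (Pro) → ACA (Thr) — missense.
Synonymous: 0 of 6.

0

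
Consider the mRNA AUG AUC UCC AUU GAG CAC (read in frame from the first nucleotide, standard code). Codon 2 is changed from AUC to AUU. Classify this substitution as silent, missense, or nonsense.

silent

Position 6 falls in codon 2: AUC → Ile.
After the substitution the codon is AUU → Ile.
Both encode Ile, so the change is synonymous.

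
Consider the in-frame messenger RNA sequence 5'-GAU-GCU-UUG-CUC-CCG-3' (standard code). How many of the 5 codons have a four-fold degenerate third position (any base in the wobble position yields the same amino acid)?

Codon 1 GAU (Asp): third position 2-fold.
Codon 2 GCU (Ala): third position 4-fold.
Codon 3 UUG (Leu): third position 2-fold.
Codon 4 CUC (Leu): third position 4-fold.
Codon 5 CCG (Pro): third position 4-fold.
Four-fold degenerate third positions: 3.

3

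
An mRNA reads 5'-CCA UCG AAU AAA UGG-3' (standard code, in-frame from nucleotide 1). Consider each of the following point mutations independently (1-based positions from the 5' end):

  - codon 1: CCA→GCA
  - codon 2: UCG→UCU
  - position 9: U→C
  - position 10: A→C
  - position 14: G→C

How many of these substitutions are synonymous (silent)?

2

Codon 1: CCA (Pro) → GCA (Ala) — missense.
Codon 2: UCG (Ser) → UCU (Ser) — synonymous.
Codon 3: AAU (Asn) → AAC (Asn) — synonymous.
Codon 4: AAA (Lys) → CAA (Gln) — missense.
Codon 5: UGG (Trp) → UCG (Ser) — missense.
Synonymous: 2 of 5.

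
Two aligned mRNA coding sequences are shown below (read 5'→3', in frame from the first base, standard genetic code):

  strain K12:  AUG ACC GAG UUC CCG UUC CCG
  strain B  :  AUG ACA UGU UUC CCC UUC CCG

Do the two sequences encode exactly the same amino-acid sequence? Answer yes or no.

Codon 1: AUG Met / AUG Met — identical.
Codon 2: ACC Thr / ACA Thr — synonymous.
Codon 3: GAG Glu / UGU Cys — nonsynonymous.
Codon 4: UUC Phe / UUC Phe — identical.
Codon 5: CCG Pro / CCC Pro — synonymous.
Codon 6: UUC Phe / UUC Phe — identical.
Codon 7: CCG Pro / CCG Pro — identical.
Nonsynonymous differences: 1 → different protein.

no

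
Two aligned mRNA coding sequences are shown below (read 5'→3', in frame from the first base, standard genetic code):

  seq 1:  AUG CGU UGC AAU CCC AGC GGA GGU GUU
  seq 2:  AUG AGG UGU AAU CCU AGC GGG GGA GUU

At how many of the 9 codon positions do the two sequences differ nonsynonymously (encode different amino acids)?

0

Codon 1: AUG Met / AUG Met — identical.
Codon 2: CGU Arg / AGG Arg — synonymous.
Codon 3: UGC Cys / UGU Cys — synonymous.
Codon 4: AAU Asn / AAU Asn — identical.
Codon 5: CCC Pro / CCU Pro — synonymous.
Codon 6: AGC Ser / AGC Ser — identical.
Codon 7: GGA Gly / GGG Gly — synonymous.
Codon 8: GGU Gly / GGA Gly — synonymous.
Codon 9: GUU Val / GUU Val — identical.
Nonsynonymous differences: 0.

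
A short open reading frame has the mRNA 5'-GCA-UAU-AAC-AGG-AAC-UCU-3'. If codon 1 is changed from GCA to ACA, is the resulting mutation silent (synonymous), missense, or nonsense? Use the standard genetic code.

missense

Position 1 falls in codon 1: GCA → Ala.
After the substitution the codon is ACA → Thr.
Ala ≠ Thr, so this is a missense mutation.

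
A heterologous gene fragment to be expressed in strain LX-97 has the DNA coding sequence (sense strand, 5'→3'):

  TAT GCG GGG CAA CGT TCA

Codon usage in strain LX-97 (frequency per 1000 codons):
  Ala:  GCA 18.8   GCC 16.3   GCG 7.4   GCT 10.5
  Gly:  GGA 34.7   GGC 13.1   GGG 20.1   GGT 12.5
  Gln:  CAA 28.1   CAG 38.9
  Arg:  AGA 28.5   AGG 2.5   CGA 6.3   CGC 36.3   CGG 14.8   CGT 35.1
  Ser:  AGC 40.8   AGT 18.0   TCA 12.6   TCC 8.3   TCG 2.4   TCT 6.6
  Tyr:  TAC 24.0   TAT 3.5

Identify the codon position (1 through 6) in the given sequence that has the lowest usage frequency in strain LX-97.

1

Codon 1 TAT (Tyr): 3.5 per 1000.
Codon 2 GCG (Ala): 7.4 per 1000.
Codon 3 GGG (Gly): 20.1 per 1000.
Codon 4 CAA (Gln): 28.1 per 1000.
Codon 5 CGT (Arg): 35.1 per 1000.
Codon 6 TCA (Ser): 12.6 per 1000.
Lowest frequency is 3.5 at codon 1.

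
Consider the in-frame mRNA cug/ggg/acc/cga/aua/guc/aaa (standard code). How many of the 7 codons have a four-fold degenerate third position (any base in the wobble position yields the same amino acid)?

Codon 1 CUG (Leu): third position 4-fold.
Codon 2 GGG (Gly): third position 4-fold.
Codon 3 ACC (Thr): third position 4-fold.
Codon 4 CGA (Arg): third position 4-fold.
Codon 5 AUA (Ile): third position 3-fold.
Codon 6 GUC (Val): third position 4-fold.
Codon 7 AAA (Lys): third position 2-fold.
Four-fold degenerate third positions: 5.

5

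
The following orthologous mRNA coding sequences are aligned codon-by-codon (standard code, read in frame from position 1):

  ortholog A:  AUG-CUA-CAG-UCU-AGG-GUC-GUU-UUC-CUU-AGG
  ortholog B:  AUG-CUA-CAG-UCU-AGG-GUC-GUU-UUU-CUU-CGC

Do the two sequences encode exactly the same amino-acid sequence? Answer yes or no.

yes

Codon 1: AUG Met / AUG Met — identical.
Codon 2: CUA Leu / CUA Leu — identical.
Codon 3: CAG Gln / CAG Gln — identical.
Codon 4: UCU Ser / UCU Ser — identical.
Codon 5: AGG Arg / AGG Arg — identical.
Codon 6: GUC Val / GUC Val — identical.
Codon 7: GUU Val / GUU Val — identical.
Codon 8: UUC Phe / UUU Phe — synonymous.
Codon 9: CUU Leu / CUU Leu — identical.
Codon 10: AGG Arg / CGC Arg — synonymous.
Nonsynonymous differences: 0 → same protein.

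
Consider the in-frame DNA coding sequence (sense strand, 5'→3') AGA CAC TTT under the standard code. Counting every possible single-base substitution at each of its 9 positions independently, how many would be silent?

Codon 1 (AGA, Arg): 2 synonymous substitutions.
Codon 2 (CAC, His): 1 synonymous substitution.
Codon 3 (TTT, Phe): 1 synonymous substitution.
Total: 2 + 1 + 1 = 4.

4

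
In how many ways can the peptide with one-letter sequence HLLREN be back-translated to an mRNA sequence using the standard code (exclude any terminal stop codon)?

1728

His: 2 codons.
Leu: 6 codons.
Leu: 6 codons.
Arg: 6 codons.
Glu: 2 codons.
Asn: 2 codons.
2 × 6 × 6 × 6 × 2 × 2 = 1728.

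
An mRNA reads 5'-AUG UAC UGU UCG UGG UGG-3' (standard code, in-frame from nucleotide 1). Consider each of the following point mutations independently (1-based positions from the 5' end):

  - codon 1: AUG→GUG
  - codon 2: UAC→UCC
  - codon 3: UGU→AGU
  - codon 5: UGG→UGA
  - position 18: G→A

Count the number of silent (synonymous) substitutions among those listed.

Codon 1: AUG (Met) → GUG (Val) — missense.
Codon 2: UAC (Tyr) → UCC (Ser) — missense.
Codon 3: UGU (Cys) → AGU (Ser) — missense.
Codon 5: UGG (Trp) → UGA (Stop) — nonsense.
Codon 6: UGG (Trp) → UGA (Stop) — nonsense.
Synonymous: 0 of 5.

0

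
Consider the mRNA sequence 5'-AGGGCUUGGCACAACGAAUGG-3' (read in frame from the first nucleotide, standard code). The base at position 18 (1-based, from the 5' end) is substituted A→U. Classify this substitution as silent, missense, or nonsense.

Position 18 falls in codon 6: GAA → Glu.
After the substitution the codon is GAU → Asp.
Glu ≠ Asp, so this is a missense mutation.

missense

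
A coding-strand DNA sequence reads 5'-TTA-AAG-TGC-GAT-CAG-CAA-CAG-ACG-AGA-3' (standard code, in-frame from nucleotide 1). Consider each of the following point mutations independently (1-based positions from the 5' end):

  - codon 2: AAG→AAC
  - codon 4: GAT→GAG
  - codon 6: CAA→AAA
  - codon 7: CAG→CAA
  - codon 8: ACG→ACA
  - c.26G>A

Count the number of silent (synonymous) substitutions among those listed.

Codon 2: AAG (Lys) → AAC (Asn) — missense.
Codon 4: GAT (Asp) → GAG (Glu) — missense.
Codon 6: CAA (Gln) → AAA (Lys) — missense.
Codon 7: CAG (Gln) → CAA (Gln) — synonymous.
Codon 8: ACG (Thr) → ACA (Thr) — synonymous.
Codon 9: AGA (Arg) → AAA (Lys) — missense.
Synonymous: 2 of 6.

2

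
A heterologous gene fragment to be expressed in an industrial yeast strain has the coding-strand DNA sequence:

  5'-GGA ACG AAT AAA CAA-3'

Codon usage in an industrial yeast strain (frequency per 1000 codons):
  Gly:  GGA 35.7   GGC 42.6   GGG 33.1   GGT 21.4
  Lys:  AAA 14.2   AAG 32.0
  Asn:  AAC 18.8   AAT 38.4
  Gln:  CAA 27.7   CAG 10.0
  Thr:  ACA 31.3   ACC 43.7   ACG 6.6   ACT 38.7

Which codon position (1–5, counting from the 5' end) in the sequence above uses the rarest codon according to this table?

Codon 1 GGA (Gly): 35.7 per 1000.
Codon 2 ACG (Thr): 6.6 per 1000.
Codon 3 AAT (Asn): 38.4 per 1000.
Codon 4 AAA (Lys): 14.2 per 1000.
Codon 5 CAA (Gln): 27.7 per 1000.
Lowest frequency is 6.6 at codon 2.

2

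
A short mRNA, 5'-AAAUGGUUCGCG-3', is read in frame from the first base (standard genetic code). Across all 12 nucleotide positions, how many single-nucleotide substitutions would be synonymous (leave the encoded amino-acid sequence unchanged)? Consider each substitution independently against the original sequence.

Codon 1 (AAA, Lys): 1 synonymous substitution.
Codon 2 (UGG, Trp): 0 synonymous substitutions.
Codon 3 (UUC, Phe): 1 synonymous substitution.
Codon 4 (GCG, Ala): 3 synonymous substitutions.
Total: 1 + 0 + 1 + 3 = 5.

5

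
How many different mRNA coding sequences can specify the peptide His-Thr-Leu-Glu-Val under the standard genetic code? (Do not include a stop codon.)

His: 2 codons.
Thr: 4 codons.
Leu: 6 codons.
Glu: 2 codons.
Val: 4 codons.
2 × 4 × 6 × 2 × 4 = 384.

384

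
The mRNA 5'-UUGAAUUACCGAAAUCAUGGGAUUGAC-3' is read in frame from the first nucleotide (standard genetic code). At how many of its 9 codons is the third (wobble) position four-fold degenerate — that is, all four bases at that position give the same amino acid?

2

Codon 1 UUG (Leu): third position 2-fold.
Codon 2 AAU (Asn): third position 2-fold.
Codon 3 UAC (Tyr): third position 2-fold.
Codon 4 CGA (Arg): third position 4-fold.
Codon 5 AAU (Asn): third position 2-fold.
Codon 6 CAU (His): third position 2-fold.
Codon 7 GGG (Gly): third position 4-fold.
Codon 8 AUU (Ile): third position 3-fold.
Codon 9 GAC (Asp): third position 2-fold.
Four-fold degenerate third positions: 2.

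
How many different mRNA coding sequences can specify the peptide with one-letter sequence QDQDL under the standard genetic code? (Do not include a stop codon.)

Gln: 2 codons.
Asp: 2 codons.
Gln: 2 codons.
Asp: 2 codons.
Leu: 6 codons.
2 × 2 × 2 × 2 × 6 = 96.

96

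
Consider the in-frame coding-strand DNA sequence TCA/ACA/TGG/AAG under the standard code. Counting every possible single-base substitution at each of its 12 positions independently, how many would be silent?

7

Codon 1 (TCA, Ser): 3 synonymous substitutions.
Codon 2 (ACA, Thr): 3 synonymous substitutions.
Codon 3 (TGG, Trp): 0 synonymous substitutions.
Codon 4 (AAG, Lys): 1 synonymous substitution.
Total: 3 + 3 + 0 + 1 = 7.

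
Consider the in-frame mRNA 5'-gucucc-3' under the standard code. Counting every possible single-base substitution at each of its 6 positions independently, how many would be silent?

Codon 1 (GUC, Val): 3 synonymous substitutions.
Codon 2 (UCC, Ser): 3 synonymous substitutions.
Total: 3 + 3 = 6.

6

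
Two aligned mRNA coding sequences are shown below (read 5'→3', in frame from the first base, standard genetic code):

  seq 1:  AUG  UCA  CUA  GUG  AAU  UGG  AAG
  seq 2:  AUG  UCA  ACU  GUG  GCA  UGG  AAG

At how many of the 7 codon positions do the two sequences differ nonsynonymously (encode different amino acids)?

2

Codon 1: AUG Met / AUG Met — identical.
Codon 2: UCA Ser / UCA Ser — identical.
Codon 3: CUA Leu / ACU Thr — nonsynonymous.
Codon 4: GUG Val / GUG Val — identical.
Codon 5: AAU Asn / GCA Ala — nonsynonymous.
Codon 6: UGG Trp / UGG Trp — identical.
Codon 7: AAG Lys / AAG Lys — identical.
Nonsynonymous differences: 2.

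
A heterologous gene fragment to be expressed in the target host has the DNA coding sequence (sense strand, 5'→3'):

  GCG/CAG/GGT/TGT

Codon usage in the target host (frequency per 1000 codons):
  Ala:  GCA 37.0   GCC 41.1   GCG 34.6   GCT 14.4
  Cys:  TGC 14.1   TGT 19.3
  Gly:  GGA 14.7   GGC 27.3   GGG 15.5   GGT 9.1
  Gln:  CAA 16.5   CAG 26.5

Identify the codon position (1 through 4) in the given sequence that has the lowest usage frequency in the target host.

Codon 1 GCG (Ala): 34.6 per 1000.
Codon 2 CAG (Gln): 26.5 per 1000.
Codon 3 GGT (Gly): 9.1 per 1000.
Codon 4 TGT (Cys): 19.3 per 1000.
Lowest frequency is 9.1 at codon 3.

3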